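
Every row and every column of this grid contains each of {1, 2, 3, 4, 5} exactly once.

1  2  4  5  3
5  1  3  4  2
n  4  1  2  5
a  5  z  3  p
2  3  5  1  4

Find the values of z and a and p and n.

For row 4, column 3: column 3 already has {1, 3, 4, 5}; that leaves 2.
For row 3, column 1: row 3 already has {1, 2, 4, 5}; that leaves 3.
Cell (4,5): column 5 already has {2, 3, 4, 5} → 1.
At (row 4, col 1): row 4 already has {1, 2, 3, 5}, so the value is 4.

z = 2, a = 4, p = 1, n = 3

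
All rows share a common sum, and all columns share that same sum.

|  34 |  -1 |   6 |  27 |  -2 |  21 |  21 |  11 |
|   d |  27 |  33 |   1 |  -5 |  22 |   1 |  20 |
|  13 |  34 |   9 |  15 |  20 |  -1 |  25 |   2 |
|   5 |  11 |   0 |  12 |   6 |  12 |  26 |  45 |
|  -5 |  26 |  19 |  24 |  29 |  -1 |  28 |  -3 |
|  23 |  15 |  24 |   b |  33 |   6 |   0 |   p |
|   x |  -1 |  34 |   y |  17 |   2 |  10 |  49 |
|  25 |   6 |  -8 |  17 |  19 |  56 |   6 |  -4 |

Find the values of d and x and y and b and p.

d = 18, x = 4, y = 2, b = 19, p = -3

Rows 1 and 3 both sum to 117, so that's the common total.
The known cells in column 8 total 120, leaving 117 − 120 = -3 for the blank.
The known cells in row 6 total 98, leaving 117 − 98 = 19 for the blank.
The known cells in row 2 total 99, leaving 117 − 99 = 18 for the blank.
The known cells in column 1 total 113, leaving 117 − 113 = 4 for the blank.
The known cells in row 7 total 115, leaving 117 − 115 = 2 for the blank.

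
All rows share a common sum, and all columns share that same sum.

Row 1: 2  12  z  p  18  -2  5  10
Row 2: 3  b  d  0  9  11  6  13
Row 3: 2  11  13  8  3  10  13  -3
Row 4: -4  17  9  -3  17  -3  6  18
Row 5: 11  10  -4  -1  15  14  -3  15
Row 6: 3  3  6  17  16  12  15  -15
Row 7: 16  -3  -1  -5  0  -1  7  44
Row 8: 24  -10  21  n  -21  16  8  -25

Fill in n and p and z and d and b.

Rows 3 and 4 both sum to 57, so that's the common total.
Column 2 has 12 + 11 + 17 + 10 + 3 − 3 − 10 = 40; the blank must be 57 − 40 = 17.
Row 2 has 3 + 17 + 0 + 9 + 11 + 6 + 13 = 59; the blank must be 57 − 59 = -2.
Row 8 has 24 − 10 + 21 − 21 + 16 + 8 − 25 = 13; the blank must be 57 − 13 = 44.
Column 4 has 0 + 8 − 3 − 1 + 17 − 5 + 44 = 60; the blank must be 57 − 60 = -3.
Row 1 has 2 + 12 − 3 + 18 − 2 + 5 + 10 = 42; the blank must be 57 − 42 = 15.

n = 44, p = -3, z = 15, d = -2, b = 17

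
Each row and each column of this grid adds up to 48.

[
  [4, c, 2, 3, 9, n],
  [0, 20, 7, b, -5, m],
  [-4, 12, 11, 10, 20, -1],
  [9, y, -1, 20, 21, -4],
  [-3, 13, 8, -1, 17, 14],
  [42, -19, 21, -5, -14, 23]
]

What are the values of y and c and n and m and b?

Row 4: 9 − 1 + 20 + 21 − 4 = 45, so its missing entry is 48 − 45 = 3.
Column 2: 20 + 12 + 3 + 13 − 19 = 29, so its missing entry is 48 − 29 = 19.
Row 1: 4 + 19 + 2 + 3 + 9 = 37, so its missing entry is 48 − 37 = 11.
Column 6: 11 − 1 − 4 + 14 + 23 = 43, so its missing entry is 48 − 43 = 5.
Row 2: 0 + 20 + 7 − 5 + 5 = 27, so its missing entry is 48 − 27 = 21.

y = 3, c = 19, n = 11, m = 5, b = 21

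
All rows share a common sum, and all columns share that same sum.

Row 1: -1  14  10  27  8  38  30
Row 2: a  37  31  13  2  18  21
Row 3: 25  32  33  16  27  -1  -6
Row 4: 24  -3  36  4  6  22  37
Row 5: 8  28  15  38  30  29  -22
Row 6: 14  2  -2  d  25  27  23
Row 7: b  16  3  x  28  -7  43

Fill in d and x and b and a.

Rows 1 and 3 both sum to 126, so that's the common total.
The known cells in row 6 total 89, leaving 126 − 89 = 37 for the blank.
The known cells in row 2 total 122, leaving 126 − 122 = 4 for the blank.
The known cells in column 4 total 135, leaving 126 − 135 = -9 for the blank.
The known cells in row 7 total 74, leaving 126 − 74 = 52 for the blank.

d = 37, x = -9, b = 52, a = 4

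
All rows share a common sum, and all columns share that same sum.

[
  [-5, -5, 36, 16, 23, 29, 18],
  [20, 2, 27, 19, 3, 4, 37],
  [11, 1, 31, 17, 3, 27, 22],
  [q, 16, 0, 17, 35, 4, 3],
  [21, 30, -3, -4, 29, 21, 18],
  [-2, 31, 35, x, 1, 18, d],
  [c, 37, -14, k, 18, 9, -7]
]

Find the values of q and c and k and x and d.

Rows 1 and 2 both sum to 112, so that's the common total.
Row 4: 16 + 0 + 17 + 35 + 4 + 3 = 75, so its missing entry is 112 − 75 = 37.
Column 7: 18 + 37 + 22 + 3 + 18 − 7 = 91, so its missing entry is 112 − 91 = 21.
Column 1: -5 + 20 + 11 + 37 + 21 − 2 = 82, so its missing entry is 112 − 82 = 30.
Row 6: -2 + 31 + 35 + 1 + 18 + 21 = 104, so its missing entry is 112 − 104 = 8.
Row 7: 30 + 37 − 14 + 18 + 9 − 7 = 73, so its missing entry is 112 − 73 = 39.

q = 37, c = 30, k = 39, x = 8, d = 21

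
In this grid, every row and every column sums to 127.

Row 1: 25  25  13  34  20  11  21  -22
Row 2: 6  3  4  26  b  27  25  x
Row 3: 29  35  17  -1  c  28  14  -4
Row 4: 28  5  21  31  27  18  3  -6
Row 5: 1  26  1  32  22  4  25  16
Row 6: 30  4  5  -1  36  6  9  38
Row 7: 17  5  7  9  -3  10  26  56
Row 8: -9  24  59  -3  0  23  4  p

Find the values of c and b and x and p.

Row 3: 29 + 35 + 17 − 1 + 28 + 14 − 4 = 118, so its missing entry is 127 − 118 = 9.
Row 8: -9 + 24 + 59 − 3 + 0 + 23 + 4 = 98, so its missing entry is 127 − 98 = 29.
Column 8: -22 − 4 − 6 + 16 + 38 + 56 + 29 = 107, so its missing entry is 127 − 107 = 20.
Row 2: 6 + 3 + 4 + 26 + 27 + 25 + 20 = 111, so its missing entry is 127 − 111 = 16.

c = 9, b = 16, x = 20, p = 29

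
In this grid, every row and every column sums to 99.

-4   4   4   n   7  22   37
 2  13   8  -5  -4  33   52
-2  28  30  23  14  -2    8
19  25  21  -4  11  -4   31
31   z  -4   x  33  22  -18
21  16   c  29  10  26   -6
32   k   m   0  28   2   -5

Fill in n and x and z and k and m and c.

n = 29, x = 27, z = 8, k = 5, m = 37, c = 3

The known cells in row 1 total 70, leaving 99 − 70 = 29 for the blank.
The known cells in column 4 total 72, leaving 99 − 72 = 27 for the blank.
The known cells in row 5 total 91, leaving 99 − 91 = 8 for the blank.
The known cells in column 2 total 94, leaving 99 − 94 = 5 for the blank.
The known cells in row 7 total 62, leaving 99 − 62 = 37 for the blank.
The known cells in row 6 total 96, leaving 99 − 96 = 3 for the blank.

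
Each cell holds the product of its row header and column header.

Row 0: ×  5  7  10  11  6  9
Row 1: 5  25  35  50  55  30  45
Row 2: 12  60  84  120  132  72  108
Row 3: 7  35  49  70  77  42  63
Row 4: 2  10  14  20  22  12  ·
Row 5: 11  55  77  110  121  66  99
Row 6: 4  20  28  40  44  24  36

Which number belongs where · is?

2 × 9 = 18.

18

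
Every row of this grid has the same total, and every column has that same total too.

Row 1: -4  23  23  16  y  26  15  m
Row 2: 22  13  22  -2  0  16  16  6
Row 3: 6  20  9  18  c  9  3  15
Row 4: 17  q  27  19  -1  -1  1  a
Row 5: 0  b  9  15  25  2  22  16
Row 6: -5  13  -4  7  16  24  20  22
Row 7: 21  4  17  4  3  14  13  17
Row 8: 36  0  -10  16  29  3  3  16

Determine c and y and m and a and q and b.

c = 13, y = 8, m = -14, a = 15, q = 16, b = 4

Rows 2 and 6 both sum to 93, so that's the common total.
Row 3 has 6 + 20 + 9 + 18 + 9 + 3 + 15 = 80; the blank must be 93 − 80 = 13.
Column 5 has 0 + 13 − 1 + 25 + 16 + 3 + 29 = 85; the blank must be 93 − 85 = 8.
Row 1 has -4 + 23 + 23 + 16 + 8 + 26 + 15 = 107; the blank must be 93 − 107 = -14.
Column 8 has -14 + 6 + 15 + 16 + 22 + 17 + 16 = 78; the blank must be 93 − 78 = 15.
Row 4 has 17 + 27 + 19 − 1 − 1 + 1 + 15 = 77; the blank must be 93 − 77 = 16.
Row 5 has 0 + 9 + 15 + 25 + 2 + 22 + 16 = 89; the blank must be 93 − 89 = 4.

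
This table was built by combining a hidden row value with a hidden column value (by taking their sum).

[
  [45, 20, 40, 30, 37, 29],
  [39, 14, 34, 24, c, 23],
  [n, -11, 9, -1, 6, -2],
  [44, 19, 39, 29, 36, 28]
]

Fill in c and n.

c = 31, n = 14

The difference between any two rows is the same in every column — this is an addition table with the headers hidden.
Row 2 minus row 1 is 34 − 40 = -6, so its entry in column 5 is 37 + (-6) = 31.
Row 3 minus row 1 is 9 − 40 = -31, so its entry in column 1 is 45 + (-31) = 14.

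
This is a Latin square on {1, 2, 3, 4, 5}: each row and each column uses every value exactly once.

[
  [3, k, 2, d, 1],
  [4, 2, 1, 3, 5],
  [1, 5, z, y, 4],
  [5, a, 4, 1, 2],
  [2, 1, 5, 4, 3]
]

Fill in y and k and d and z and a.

Cell (4,2): row 4 already has {1, 2, 4, 5} → 3.
At (row 1, col 2): column 2 already has {1, 2, 3, 5}, so the value is 4.
Cell (1,4): row 1 already has {1, 2, 3, 4} → 5.
For row 3, column 4: column 4 already has {1, 3, 4, 5}; that leaves 2.
For row 3, column 3: row 3 already has {1, 2, 4, 5}; that leaves 3.

y = 2, k = 4, d = 5, z = 3, a = 3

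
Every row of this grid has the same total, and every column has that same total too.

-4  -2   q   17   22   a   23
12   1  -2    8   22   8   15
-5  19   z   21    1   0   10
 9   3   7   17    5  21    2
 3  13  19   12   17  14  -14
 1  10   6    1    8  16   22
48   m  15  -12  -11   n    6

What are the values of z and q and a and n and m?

z = 18, q = 1, a = 7, n = -2, m = 20

Rows 2 and 4 both sum to 64, so that's the common total.
Column 2 has -2 + 1 + 19 + 3 + 13 + 10 = 44; the blank must be 64 − 44 = 20.
Row 7 has 48 + 20 + 15 − 12 − 11 + 6 = 66; the blank must be 64 − 66 = -2.
Column 6 has 8 + 0 + 21 + 14 + 16 − 2 = 57; the blank must be 64 − 57 = 7.
Row 1 has -4 − 2 + 17 + 22 + 7 + 23 = 63; the blank must be 64 − 63 = 1.
Row 3 has -5 + 19 + 21 + 1 + 0 + 10 = 46; the blank must be 64 − 46 = 18.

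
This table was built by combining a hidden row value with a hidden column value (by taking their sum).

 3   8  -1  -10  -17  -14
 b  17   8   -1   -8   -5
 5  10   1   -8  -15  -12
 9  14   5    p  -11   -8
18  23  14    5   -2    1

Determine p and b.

p = -4, b = 12

The difference between any two rows is the same in every column — this is an addition table with the headers hidden.
Row 4 minus row 1 is 5 − (-1) = 6, so its entry in column 4 is -10 + 6 = -4.
Row 2 minus row 1 is 8 − (-1) = 9, so its entry in column 1 is 3 + 9 = 12.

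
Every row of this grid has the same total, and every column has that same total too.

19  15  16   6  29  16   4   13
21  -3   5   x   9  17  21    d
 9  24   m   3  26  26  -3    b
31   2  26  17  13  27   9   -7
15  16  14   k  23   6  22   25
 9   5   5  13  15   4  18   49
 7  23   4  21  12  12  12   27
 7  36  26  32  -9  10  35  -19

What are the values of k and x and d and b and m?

Rows 1 and 4 both sum to 118, so that's the common total.
Row 5 has 15 + 16 + 14 + 23 + 6 + 22 + 25 = 121; the blank must be 118 − 121 = -3.
Column 3 has 16 + 5 + 26 + 14 + 5 + 4 + 26 = 96; the blank must be 118 − 96 = 22.
Row 3 has 9 + 24 + 22 + 3 + 26 + 26 − 3 = 107; the blank must be 118 − 107 = 11.
Column 8 has 13 + 11 − 7 + 25 + 49 + 27 − 19 = 99; the blank must be 118 − 99 = 19.
Row 2 has 21 − 3 + 5 + 9 + 17 + 21 + 19 = 89; the blank must be 118 − 89 = 29.

k = -3, x = 29, d = 19, b = 11, m = 22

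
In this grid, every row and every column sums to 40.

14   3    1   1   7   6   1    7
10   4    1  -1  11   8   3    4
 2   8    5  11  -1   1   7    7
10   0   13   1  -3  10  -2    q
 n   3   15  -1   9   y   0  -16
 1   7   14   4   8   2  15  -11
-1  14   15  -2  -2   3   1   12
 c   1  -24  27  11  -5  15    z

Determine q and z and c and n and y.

Row 4 has 10 + 0 + 13 + 1 − 3 + 10 − 2 = 29; the blank must be 40 − 29 = 11.
Column 8 has 7 + 4 + 7 + 11 − 16 − 11 + 12 = 14; the blank must be 40 − 14 = 26.
Row 8 has 1 − 24 + 27 + 11 − 5 + 15 + 26 = 51; the blank must be 40 − 51 = -11.
Column 1 has 14 + 10 + 2 + 10 + 1 − 1 − 11 = 25; the blank must be 40 − 25 = 15.
Row 5 has 15 + 3 + 15 − 1 + 9 + 0 − 16 = 25; the blank must be 40 − 25 = 15.

q = 11, z = 26, c = -11, n = 15, y = 15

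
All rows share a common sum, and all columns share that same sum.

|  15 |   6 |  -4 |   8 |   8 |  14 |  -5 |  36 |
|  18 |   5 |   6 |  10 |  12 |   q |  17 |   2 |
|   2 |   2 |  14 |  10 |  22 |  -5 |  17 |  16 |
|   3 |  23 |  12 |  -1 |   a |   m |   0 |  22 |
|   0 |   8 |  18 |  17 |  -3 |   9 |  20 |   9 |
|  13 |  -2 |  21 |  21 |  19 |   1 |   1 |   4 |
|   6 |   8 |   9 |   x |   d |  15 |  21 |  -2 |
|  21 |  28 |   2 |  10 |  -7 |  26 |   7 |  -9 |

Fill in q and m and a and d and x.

Rows 1 and 3 both sum to 78, so that's the common total.
Row 2 has 18 + 5 + 6 + 10 + 12 + 17 + 2 = 70; the blank must be 78 − 70 = 8.
Column 4 has 8 + 10 + 10 − 1 + 17 + 21 + 10 = 75; the blank must be 78 − 75 = 3.
Row 7 has 6 + 8 + 9 + 3 + 15 + 21 − 2 = 60; the blank must be 78 − 60 = 18.
Column 5 has 8 + 12 + 22 − 3 + 19 + 18 − 7 = 69; the blank must be 78 − 69 = 9.
Row 4 has 3 + 23 + 12 − 1 + 9 + 0 + 22 = 68; the blank must be 78 − 68 = 10.

q = 8, m = 10, a = 9, d = 18, x = 3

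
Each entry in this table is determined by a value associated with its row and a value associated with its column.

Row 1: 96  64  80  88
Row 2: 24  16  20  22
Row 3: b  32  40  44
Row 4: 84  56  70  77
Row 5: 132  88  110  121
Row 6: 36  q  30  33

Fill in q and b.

Each row is a constant multiple of every other row — this is a multiplication table with the headers hidden.
Row 6 is 30/80 = 3/8 times row 1, so its entry in column 2 is 64 × 3/8 = 24.
Row 3 is 40/80 = 1/2 times row 1, so its entry in column 1 is 96 × 1/2 = 48.

q = 24, b = 48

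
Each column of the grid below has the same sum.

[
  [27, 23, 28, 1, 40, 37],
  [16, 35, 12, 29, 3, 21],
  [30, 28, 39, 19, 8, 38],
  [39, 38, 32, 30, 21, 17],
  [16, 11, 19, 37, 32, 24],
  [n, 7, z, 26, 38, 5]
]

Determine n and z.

Column 4 sums to 142 and so does column 5; that's the common total.
In column 1 the known cells total 128, leaving 142 − 128 = 14.
In column 3 the known cells total 130, leaving 142 − 130 = 12.

n = 14, z = 12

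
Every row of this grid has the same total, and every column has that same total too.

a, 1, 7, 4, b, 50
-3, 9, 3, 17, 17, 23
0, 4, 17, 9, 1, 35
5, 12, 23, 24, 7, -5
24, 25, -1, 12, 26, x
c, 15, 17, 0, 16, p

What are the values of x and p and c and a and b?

Rows 2 and 3 both sum to 66, so that's the common total.
The known cells in column 5 total 67, leaving 66 − 67 = -1 for the blank.
The known cells in row 1 total 61, leaving 66 − 61 = 5 for the blank.
The known cells in row 5 total 86, leaving 66 − 86 = -20 for the blank.
The known cells in column 6 total 83, leaving 66 − 83 = -17 for the blank.
The known cells in row 6 total 31, leaving 66 − 31 = 35 for the blank.

x = -20, p = -17, c = 35, a = 5, b = -1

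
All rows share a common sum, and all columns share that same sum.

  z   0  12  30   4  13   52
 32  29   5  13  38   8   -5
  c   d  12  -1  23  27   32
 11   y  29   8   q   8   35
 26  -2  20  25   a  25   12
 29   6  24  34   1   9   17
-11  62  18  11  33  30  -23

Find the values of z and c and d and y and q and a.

Rows 2 and 6 both sum to 120, so that's the common total.
Row 5: 26 − 2 + 20 + 25 + 25 + 12 = 106, so its missing entry is 120 − 106 = 14.
Column 5: 4 + 38 + 23 + 14 + 1 + 33 = 113, so its missing entry is 120 − 113 = 7.
Row 1: 0 + 12 + 30 + 4 + 13 + 52 = 111, so its missing entry is 120 − 111 = 9.
Row 4: 11 + 29 + 8 + 7 + 8 + 35 = 98, so its missing entry is 120 − 98 = 22.
Column 2: 0 + 29 + 22 − 2 + 6 + 62 = 117, so its missing entry is 120 − 117 = 3.
Row 3: 3 + 12 − 1 + 23 + 27 + 32 = 96, so its missing entry is 120 − 96 = 24.

z = 9, c = 24, d = 3, y = 22, q = 7, a = 14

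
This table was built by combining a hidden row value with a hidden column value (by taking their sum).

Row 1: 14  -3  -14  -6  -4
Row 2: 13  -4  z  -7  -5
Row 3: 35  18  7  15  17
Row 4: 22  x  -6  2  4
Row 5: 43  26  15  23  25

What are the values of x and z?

The difference between any two rows is the same in every column — this is an addition table with the headers hidden.
Row 4 minus row 1 is 2 − (-6) = 8, so its entry in column 2 is -3 + 8 = 5.
Row 2 minus row 1 is -7 − (-6) = -1, so its entry in column 3 is -14 + (-1) = -15.

x = 5, z = -15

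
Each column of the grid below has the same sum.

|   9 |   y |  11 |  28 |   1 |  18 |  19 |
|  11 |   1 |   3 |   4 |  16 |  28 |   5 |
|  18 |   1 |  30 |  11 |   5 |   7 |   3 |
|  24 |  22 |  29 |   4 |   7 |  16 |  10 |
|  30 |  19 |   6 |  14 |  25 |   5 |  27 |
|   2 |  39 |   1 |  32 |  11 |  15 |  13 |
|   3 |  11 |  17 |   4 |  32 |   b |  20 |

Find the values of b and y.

b = 8, y = 4

Column 5 sums to 97 and so does column 7; that's the common total.
In column 6 the known cells total 89, leaving 97 − 89 = 8.
In column 2 the known cells total 93, leaving 97 − 93 = 4.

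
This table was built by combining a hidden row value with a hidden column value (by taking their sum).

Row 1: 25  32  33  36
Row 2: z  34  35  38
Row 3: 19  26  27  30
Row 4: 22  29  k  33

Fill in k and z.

The difference between any two rows is the same in every column — this is an addition table with the headers hidden.
Row 4 minus row 1 is 29 − 32 = -3, so its entry in column 3 is 33 + (-3) = 30.
Row 2 minus row 1 is 34 − 32 = 2, so its entry in column 1 is 25 + 2 = 27.

k = 30, z = 27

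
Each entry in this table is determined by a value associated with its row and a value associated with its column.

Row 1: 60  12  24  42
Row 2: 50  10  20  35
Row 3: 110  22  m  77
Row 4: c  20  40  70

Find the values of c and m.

Each row is a constant multiple of every other row — this is a multiplication table with the headers hidden.
Row 4 is 70/42 = 5/3 times row 1, so its entry in column 1 is 60 × 5/3 = 100.
Row 3 is 77/42 = 11/6 times row 1, so its entry in column 3 is 24 × 11/6 = 44.

c = 100, m = 44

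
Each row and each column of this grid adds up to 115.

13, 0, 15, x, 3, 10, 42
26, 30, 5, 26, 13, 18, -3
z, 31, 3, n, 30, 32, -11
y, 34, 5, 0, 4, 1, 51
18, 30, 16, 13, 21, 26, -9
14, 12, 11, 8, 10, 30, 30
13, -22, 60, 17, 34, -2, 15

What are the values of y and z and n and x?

Row 1 has 13 + 0 + 15 + 3 + 10 + 42 = 83; the blank must be 115 − 83 = 32.
Column 4 has 32 + 26 + 0 + 13 + 8 + 17 = 96; the blank must be 115 − 96 = 19.
Row 3 has 31 + 3 + 19 + 30 + 32 − 11 = 104; the blank must be 115 − 104 = 11.
Row 4 has 34 + 5 + 0 + 4 + 1 + 51 = 95; the blank must be 115 − 95 = 20.

y = 20, z = 11, n = 19, x = 32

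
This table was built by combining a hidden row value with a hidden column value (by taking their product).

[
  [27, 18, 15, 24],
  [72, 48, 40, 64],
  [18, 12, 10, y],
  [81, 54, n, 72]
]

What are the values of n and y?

Each row is a constant multiple of every other row — this is a multiplication table with the headers hidden.
Row 4 is 81/27 = 3/1 times row 1, so its entry in column 3 is 15 × 3/1 = 45.
Row 3 is 18/27 = 2/3 times row 1, so its entry in column 4 is 24 × 2/3 = 16.

n = 45, y = 16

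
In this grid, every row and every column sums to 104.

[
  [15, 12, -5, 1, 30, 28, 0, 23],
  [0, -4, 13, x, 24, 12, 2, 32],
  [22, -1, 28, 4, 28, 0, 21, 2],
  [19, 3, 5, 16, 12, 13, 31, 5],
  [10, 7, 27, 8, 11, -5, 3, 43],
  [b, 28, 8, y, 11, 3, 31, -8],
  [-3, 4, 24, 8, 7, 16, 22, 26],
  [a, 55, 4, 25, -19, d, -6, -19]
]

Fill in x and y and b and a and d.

Column 6: 28 + 12 + 0 + 13 − 5 + 3 + 16 = 67, so its missing entry is 104 − 67 = 37.
Row 8: 55 + 4 + 25 − 19 + 37 − 6 − 19 = 77, so its missing entry is 104 − 77 = 27.
Column 1: 15 + 0 + 22 + 19 + 10 − 3 + 27 = 90, so its missing entry is 104 − 90 = 14.
Row 6: 14 + 28 + 8 + 11 + 3 + 31 − 8 = 87, so its missing entry is 104 − 87 = 17.
Row 2: 0 − 4 + 13 + 24 + 12 + 2 + 32 = 79, so its missing entry is 104 − 79 = 25.

x = 25, y = 17, b = 14, a = 27, d = 37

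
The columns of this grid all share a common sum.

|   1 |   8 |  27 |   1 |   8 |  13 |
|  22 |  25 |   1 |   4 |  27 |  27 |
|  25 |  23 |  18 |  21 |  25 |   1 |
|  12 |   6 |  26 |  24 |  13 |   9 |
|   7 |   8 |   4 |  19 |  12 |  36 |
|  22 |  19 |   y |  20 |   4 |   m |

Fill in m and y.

m = 3, y = 13

The complete columns each total 89.
Column 6 is missing 89 − 86 = 3 (since 13 + 27 + 1 + 9 + 36 = 86).
Column 3 is missing 89 − 76 = 13 (since 27 + 1 + 18 + 26 + 4 = 76).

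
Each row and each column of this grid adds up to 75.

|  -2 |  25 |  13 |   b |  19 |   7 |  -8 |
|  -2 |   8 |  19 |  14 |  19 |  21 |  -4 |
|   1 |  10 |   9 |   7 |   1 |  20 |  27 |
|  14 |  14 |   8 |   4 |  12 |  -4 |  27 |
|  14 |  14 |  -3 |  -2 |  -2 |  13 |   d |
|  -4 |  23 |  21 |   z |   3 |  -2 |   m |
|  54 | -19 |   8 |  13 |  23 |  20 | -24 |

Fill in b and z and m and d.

b = 21, z = 18, m = 16, d = 41

Row 1: -2 + 25 + 13 + 19 + 7 − 8 = 54, so its missing entry is 75 − 54 = 21.
Column 4: 21 + 14 + 7 + 4 − 2 + 13 = 57, so its missing entry is 75 − 57 = 18.
Row 6: -4 + 23 + 21 + 18 + 3 − 2 = 59, so its missing entry is 75 − 59 = 16.
Row 5: 14 + 14 − 3 − 2 − 2 + 13 = 34, so its missing entry is 75 − 34 = 41.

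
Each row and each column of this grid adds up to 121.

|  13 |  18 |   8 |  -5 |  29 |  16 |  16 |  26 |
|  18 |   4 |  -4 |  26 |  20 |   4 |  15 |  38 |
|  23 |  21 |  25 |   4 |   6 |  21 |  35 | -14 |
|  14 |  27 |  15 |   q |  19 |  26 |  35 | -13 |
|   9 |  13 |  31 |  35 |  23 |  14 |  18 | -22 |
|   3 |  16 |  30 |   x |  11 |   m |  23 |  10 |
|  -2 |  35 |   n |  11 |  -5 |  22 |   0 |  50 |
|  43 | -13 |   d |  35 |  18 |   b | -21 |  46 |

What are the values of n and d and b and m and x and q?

n = 10, d = 6, b = 7, m = 11, x = 17, q = -2

Row 7 has -2 + 35 + 11 − 5 + 22 + 0 + 50 = 111; the blank must be 121 − 111 = 10.
Row 4 has 14 + 27 + 15 + 19 + 26 + 35 − 13 = 123; the blank must be 121 − 123 = -2.
Column 3 has 8 − 4 + 25 + 15 + 31 + 30 + 10 = 115; the blank must be 121 − 115 = 6.
Column 4 has -5 + 26 + 4 − 2 + 35 + 11 + 35 = 104; the blank must be 121 − 104 = 17.
Row 6 has 3 + 16 + 30 + 17 + 11 + 23 + 10 = 110; the blank must be 121 − 110 = 11.
Row 8 has 43 − 13 + 6 + 35 + 18 − 21 + 46 = 114; the blank must be 121 − 114 = 7.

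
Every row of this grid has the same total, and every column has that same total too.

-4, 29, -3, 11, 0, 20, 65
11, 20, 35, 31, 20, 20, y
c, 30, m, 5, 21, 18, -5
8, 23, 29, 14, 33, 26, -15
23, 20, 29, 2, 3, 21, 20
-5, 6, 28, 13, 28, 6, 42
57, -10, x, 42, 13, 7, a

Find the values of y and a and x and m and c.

y = -19, a = 30, x = -21, m = 21, c = 28

Rows 1 and 4 both sum to 118, so that's the common total.
Column 1 has -4 + 11 + 8 + 23 − 5 + 57 = 90; the blank must be 118 − 90 = 28.
Row 3 has 28 + 30 + 5 + 21 + 18 − 5 = 97; the blank must be 118 − 97 = 21.
Column 3 has -3 + 35 + 21 + 29 + 29 + 28 = 139; the blank must be 118 − 139 = -21.
Row 7 has 57 − 10 − 21 + 42 + 13 + 7 = 88; the blank must be 118 − 88 = 30.
Row 2 has 11 + 20 + 35 + 31 + 20 + 20 = 137; the blank must be 118 − 137 = -19.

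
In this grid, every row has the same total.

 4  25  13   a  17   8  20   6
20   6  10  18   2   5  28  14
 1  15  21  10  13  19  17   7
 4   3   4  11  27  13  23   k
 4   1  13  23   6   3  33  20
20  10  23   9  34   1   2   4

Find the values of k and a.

k = 18, a = 10

Rows 2 and 6 both add up to 103, so every row sums to 103.
Row 4: 4 + 3 + 4 + 11 + 27 + 13 + 23 = 85, so the missing entry is 103 − 85 = 18.
Row 1: 4 + 25 + 13 + 17 + 8 + 20 + 6 = 93, so the missing entry is 103 − 93 = 10.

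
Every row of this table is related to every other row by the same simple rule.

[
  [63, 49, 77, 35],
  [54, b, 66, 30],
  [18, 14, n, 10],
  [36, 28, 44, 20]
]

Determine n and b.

Each row is a constant multiple of every other row — this is a multiplication table with the headers hidden.
Row 3 is 18/63 = 2/7 times row 1, so its entry in column 3 is 77 × 2/7 = 22.
Row 2 is 54/63 = 6/7 times row 1, so its entry in column 2 is 49 × 6/7 = 42.

n = 22, b = 42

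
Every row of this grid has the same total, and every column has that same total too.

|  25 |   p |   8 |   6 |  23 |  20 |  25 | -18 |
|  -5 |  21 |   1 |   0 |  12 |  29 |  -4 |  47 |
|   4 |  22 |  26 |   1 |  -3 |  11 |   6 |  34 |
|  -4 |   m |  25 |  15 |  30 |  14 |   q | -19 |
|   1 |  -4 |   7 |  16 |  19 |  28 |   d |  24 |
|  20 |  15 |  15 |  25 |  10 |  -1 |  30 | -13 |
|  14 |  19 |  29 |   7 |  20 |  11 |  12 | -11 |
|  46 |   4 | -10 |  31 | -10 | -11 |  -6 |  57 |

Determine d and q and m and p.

Rows 2 and 3 both sum to 101, so that's the common total.
Row 1: 25 + 8 + 6 + 23 + 20 + 25 − 18 = 89, so its missing entry is 101 − 89 = 12.
Column 2: 12 + 21 + 22 − 4 + 15 + 19 + 4 = 89, so its missing entry is 101 − 89 = 12.
Row 5: 1 − 4 + 7 + 16 + 19 + 28 + 24 = 91, so its missing entry is 101 − 91 = 10.
Row 4: -4 + 12 + 25 + 15 + 30 + 14 − 19 = 73, so its missing entry is 101 − 73 = 28.

d = 10, q = 28, m = 12, p = 12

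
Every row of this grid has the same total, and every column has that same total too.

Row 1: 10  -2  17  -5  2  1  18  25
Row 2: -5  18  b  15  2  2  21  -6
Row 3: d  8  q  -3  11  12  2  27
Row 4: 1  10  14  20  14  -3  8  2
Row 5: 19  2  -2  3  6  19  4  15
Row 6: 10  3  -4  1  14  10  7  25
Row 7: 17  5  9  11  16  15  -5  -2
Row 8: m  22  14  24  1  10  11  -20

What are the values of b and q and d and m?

b = 19, q = -1, d = 10, m = 4

Rows 1 and 4 both sum to 66, so that's the common total.
Row 2 has -5 + 18 + 15 + 2 + 2 + 21 − 6 = 47; the blank must be 66 − 47 = 19.
Row 8 has 22 + 14 + 24 + 1 + 10 + 11 − 20 = 62; the blank must be 66 − 62 = 4.
Column 1 has 10 − 5 + 1 + 19 + 10 + 17 + 4 = 56; the blank must be 66 − 56 = 10.
Row 3 has 10 + 8 − 3 + 11 + 12 + 2 + 27 = 67; the blank must be 66 − 67 = -1.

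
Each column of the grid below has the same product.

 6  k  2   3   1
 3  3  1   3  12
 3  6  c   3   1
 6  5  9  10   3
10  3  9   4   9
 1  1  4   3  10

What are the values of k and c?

k = 12, c = 5

Columns 1 and 5 each multiply to 3240, so every column has product 3240.
Column 2: 3×6×5×3×1 = 270, so the missing entry is 3240 ÷ 270 = 12.
Column 3: 2×1×9×9×4 = 648, so the missing entry is 3240 ÷ 648 = 5.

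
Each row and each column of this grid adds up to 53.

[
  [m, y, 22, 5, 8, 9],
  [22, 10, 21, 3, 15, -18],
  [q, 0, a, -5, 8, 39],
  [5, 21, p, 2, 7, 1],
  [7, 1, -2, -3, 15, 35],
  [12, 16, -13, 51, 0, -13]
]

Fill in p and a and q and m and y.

Column 2: 10 + 0 + 21 + 1 + 16 = 48, so its missing entry is 53 − 48 = 5.
Row 1: 5 + 22 + 5 + 8 + 9 = 49, so its missing entry is 53 − 49 = 4.
Column 1: 4 + 22 + 5 + 7 + 12 = 50, so its missing entry is 53 − 50 = 3.
Row 3: 3 + 0 − 5 + 8 + 39 = 45, so its missing entry is 53 − 45 = 8.
Row 4: 5 + 21 + 2 + 7 + 1 = 36, so its missing entry is 53 − 36 = 17.

p = 17, a = 8, q = 3, m = 4, y = 5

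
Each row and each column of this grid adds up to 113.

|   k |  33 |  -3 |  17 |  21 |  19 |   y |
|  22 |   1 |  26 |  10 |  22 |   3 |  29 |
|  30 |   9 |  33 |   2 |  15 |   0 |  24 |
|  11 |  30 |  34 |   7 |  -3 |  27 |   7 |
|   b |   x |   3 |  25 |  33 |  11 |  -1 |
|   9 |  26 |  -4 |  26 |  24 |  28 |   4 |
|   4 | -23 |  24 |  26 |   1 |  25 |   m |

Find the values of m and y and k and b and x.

m = 56, y = -6, k = 32, b = 5, x = 37

The known cells in row 7 total 57, leaving 113 − 57 = 56 for the blank.
The known cells in column 7 total 119, leaving 113 − 119 = -6 for the blank.
The known cells in row 1 total 81, leaving 113 − 81 = 32 for the blank.
The known cells in column 1 total 108, leaving 113 − 108 = 5 for the blank.
The known cells in row 5 total 76, leaving 113 − 76 = 37 for the blank.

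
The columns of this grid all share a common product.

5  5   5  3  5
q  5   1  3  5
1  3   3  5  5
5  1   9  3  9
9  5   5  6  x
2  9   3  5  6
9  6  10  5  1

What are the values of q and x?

Columns 3 and 4 each multiply to 20250, so every column has product 20250.
Column 1: 5×1×5×9×2×9 = 4050, so the missing entry is 20250 ÷ 4050 = 5.
Column 5: 5×5×5×9×6×1 = 6750, so the missing entry is 20250 ÷ 6750 = 3.

q = 5, x = 3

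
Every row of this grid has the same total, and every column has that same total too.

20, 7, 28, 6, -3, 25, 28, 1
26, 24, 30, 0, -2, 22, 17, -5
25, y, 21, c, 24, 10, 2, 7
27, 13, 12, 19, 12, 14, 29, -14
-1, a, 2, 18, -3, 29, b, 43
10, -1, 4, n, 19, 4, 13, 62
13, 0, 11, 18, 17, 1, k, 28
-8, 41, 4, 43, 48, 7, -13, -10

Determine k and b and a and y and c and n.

k = 24, b = 12, a = 12, y = 16, c = 7, n = 1

Rows 1 and 2 both sum to 112, so that's the common total.
The known cells in row 6 total 111, leaving 112 − 111 = 1 for the blank.
The known cells in column 4 total 105, leaving 112 − 105 = 7 for the blank.
The known cells in row 3 total 96, leaving 112 − 96 = 16 for the blank.
The known cells in row 7 total 88, leaving 112 − 88 = 24 for the blank.
The known cells in column 7 total 100, leaving 112 − 100 = 12 for the blank.
The known cells in row 5 total 100, leaving 112 − 100 = 12 for the blank.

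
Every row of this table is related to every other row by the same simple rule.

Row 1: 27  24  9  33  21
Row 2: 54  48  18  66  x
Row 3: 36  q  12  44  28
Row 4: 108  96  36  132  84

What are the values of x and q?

x = 42, q = 32

Each row is a constant multiple of every other row — this is a multiplication table with the headers hidden.
Row 2 is 54/27 = 2/1 times row 1, so its entry in column 5 is 21 × 2/1 = 42.
Row 3 is 36/27 = 4/3 times row 1, so its entry in column 2 is 24 × 4/3 = 32.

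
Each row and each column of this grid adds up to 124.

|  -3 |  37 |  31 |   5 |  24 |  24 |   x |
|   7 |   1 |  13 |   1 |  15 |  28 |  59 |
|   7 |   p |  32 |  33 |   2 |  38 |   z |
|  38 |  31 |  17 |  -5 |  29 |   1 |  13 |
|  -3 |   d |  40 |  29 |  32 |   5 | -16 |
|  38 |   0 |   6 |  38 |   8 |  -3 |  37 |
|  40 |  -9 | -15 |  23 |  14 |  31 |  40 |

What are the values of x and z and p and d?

The known cells in row 5 total 87, leaving 124 − 87 = 37 for the blank.
The known cells in column 2 total 97, leaving 124 − 97 = 27 for the blank.
The known cells in row 3 total 139, leaving 124 − 139 = -15 for the blank.
The known cells in row 1 total 118, leaving 124 − 118 = 6 for the blank.

x = 6, z = -15, p = 27, d = 37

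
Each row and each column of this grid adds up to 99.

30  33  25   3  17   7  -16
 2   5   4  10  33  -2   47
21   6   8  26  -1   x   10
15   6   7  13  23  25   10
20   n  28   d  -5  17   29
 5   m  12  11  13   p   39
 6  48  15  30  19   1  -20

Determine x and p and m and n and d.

Column 4: 3 + 10 + 26 + 13 + 11 + 30 = 93, so its missing entry is 99 − 93 = 6.
Row 3: 21 + 6 + 8 + 26 − 1 + 10 = 70, so its missing entry is 99 − 70 = 29.
Column 6: 7 − 2 + 29 + 25 + 17 + 1 = 77, so its missing entry is 99 − 77 = 22.
Row 6: 5 + 12 + 11 + 13 + 22 + 39 = 102, so its missing entry is 99 − 102 = -3.
Row 5: 20 + 28 + 6 − 5 + 17 + 29 = 95, so its missing entry is 99 − 95 = 4.

x = 29, p = 22, m = -3, n = 4, d = 6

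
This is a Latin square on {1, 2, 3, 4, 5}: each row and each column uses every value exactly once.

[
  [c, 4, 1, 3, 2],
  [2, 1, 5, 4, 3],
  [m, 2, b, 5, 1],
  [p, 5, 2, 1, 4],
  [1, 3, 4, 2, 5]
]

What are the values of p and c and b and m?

p = 3, c = 5, b = 3, m = 4

Cell (1,1): row 1 already has {1, 2, 3, 4} → 5.
Cell (4,1): row 4 already has {1, 2, 4, 5} → 3.
For row 3, column 1: column 1 already has {1, 2, 3, 5}; that leaves 4.
For row 3, column 3: row 3 already has {1, 2, 4, 5}; that leaves 3.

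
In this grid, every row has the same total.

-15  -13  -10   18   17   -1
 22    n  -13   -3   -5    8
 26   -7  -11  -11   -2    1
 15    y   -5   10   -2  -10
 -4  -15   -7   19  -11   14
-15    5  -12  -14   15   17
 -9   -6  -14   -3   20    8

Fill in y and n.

Rows 5 and 7 both add up to -4, so every row sums to -4.
Row 4: 15 − 5 + 10 − 2 − 10 = 8, so the missing entry is -4 − 8 = -12.
Row 2: 22 − 13 − 3 − 5 + 8 = 9, so the missing entry is -4 − 9 = -13.

y = -12, n = -13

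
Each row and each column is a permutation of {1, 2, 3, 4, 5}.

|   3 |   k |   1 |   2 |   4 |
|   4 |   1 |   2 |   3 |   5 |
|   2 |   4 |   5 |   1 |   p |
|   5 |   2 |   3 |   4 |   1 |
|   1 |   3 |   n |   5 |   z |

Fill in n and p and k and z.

For row 3, column 5: row 3 already has {1, 2, 4, 5}; that leaves 3.
Cell (5,5): column 5 already has {1, 3, 4, 5} → 2.
Cell (5,3): row 5 already has {1, 2, 3, 5} → 4.
At (row 1, col 2): row 1 already has {1, 2, 3, 4}, so the value is 5.

n = 4, p = 3, k = 5, z = 2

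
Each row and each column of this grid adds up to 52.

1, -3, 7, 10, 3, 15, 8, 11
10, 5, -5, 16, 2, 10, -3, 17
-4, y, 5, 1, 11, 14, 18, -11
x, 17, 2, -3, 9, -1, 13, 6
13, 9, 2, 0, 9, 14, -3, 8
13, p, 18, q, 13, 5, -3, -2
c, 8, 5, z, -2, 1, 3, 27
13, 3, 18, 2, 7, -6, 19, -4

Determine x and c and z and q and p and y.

x = 9, c = -3, z = 13, q = 13, p = -5, y = 18

Row 3: -4 + 5 + 1 + 11 + 14 + 18 − 11 = 34, so its missing entry is 52 − 34 = 18.
Column 2: -3 + 5 + 18 + 17 + 9 + 8 + 3 = 57, so its missing entry is 52 − 57 = -5.
Row 4: 17 + 2 − 3 + 9 − 1 + 13 + 6 = 43, so its missing entry is 52 − 43 = 9.
Column 1: 1 + 10 − 4 + 9 + 13 + 13 + 13 = 55, so its missing entry is 52 − 55 = -3.
Row 6: 13 − 5 + 18 + 13 + 5 − 3 − 2 = 39, so its missing entry is 52 − 39 = 13.
Row 7: -3 + 8 + 5 − 2 + 1 + 3 + 27 = 39, so its missing entry is 52 − 39 = 13.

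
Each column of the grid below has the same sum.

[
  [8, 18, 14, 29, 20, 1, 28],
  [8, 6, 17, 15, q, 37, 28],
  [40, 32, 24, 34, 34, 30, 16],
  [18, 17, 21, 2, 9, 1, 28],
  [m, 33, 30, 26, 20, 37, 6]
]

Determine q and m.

Column 3 sums to 106 and so does column 6; that's the common total.
In column 5 the known cells total 83, leaving 106 − 83 = 23.
In column 1 the known cells total 74, leaving 106 − 74 = 32.

q = 23, m = 32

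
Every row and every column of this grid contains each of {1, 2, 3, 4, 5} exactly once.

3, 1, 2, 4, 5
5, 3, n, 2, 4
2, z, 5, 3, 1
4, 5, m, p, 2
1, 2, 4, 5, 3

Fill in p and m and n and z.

p = 1, m = 3, n = 1, z = 4

For row 2, column 3: row 2 already has {2, 3, 4, 5}; that leaves 1.
At (row 4, col 3): column 3 already has {1, 2, 4, 5}, so the value is 3.
For row 4, column 4: row 4 already has {2, 3, 4, 5}; that leaves 1.
Cell (3,2): row 3 already has {1, 2, 3, 5} → 4.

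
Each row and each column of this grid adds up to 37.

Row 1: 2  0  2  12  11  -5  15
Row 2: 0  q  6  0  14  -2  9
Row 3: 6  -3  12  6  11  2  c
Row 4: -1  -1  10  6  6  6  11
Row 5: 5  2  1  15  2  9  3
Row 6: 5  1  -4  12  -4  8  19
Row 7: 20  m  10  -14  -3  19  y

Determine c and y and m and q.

c = 3, y = -23, m = 28, q = 10

The known cells in row 2 total 27, leaving 37 − 27 = 10 for the blank.
The known cells in column 2 total 9, leaving 37 − 9 = 28 for the blank.
The known cells in row 7 total 60, leaving 37 − 60 = -23 for the blank.
The known cells in row 3 total 34, leaving 37 − 34 = 3 for the blank.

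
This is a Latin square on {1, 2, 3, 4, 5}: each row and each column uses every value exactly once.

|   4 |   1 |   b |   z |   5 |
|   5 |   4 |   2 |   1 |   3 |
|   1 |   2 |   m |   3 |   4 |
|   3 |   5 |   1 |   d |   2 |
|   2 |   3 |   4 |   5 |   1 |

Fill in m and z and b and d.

m = 5, z = 2, b = 3, d = 4

At (row 4, col 4): row 4 already has {1, 2, 3, 5}, so the value is 4.
Cell (1,4): column 4 already has {1, 3, 4, 5} → 2.
At (row 1, col 3): row 1 already has {1, 2, 4, 5}, so the value is 3.
Cell (3,3): row 3 already has {1, 2, 3, 4} → 5.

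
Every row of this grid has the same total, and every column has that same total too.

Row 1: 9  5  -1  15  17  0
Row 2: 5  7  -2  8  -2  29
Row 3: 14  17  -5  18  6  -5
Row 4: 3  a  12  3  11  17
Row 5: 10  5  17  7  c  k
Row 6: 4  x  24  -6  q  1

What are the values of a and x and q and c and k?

Rows 1 and 2 both sum to 45, so that's the common total.
Row 4: 3 + 12 + 3 + 11 + 17 = 46, so its missing entry is 45 − 46 = -1.
Column 2: 5 + 7 + 17 − 1 + 5 = 33, so its missing entry is 45 − 33 = 12.
Row 6: 4 + 12 + 24 − 6 + 1 = 35, so its missing entry is 45 − 35 = 10.
Column 5: 17 − 2 + 6 + 11 + 10 = 42, so its missing entry is 45 − 42 = 3.
Row 5: 10 + 5 + 17 + 7 + 3 = 42, so its missing entry is 45 − 42 = 3.

a = -1, x = 12, q = 10, c = 3, k = 3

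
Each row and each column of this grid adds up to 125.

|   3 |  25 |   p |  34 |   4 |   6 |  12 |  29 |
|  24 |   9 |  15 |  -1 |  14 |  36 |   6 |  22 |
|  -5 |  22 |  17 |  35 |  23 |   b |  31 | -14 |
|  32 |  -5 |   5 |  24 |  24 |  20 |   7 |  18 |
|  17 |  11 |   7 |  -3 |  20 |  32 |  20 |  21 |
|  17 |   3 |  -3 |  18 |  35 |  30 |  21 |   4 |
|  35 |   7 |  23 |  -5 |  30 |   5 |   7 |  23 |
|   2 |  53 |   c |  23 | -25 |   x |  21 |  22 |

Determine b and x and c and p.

b = 16, x = -20, c = 49, p = 12

Row 3 has -5 + 22 + 17 + 35 + 23 + 31 − 14 = 109; the blank must be 125 − 109 = 16.
Column 6 has 6 + 36 + 16 + 20 + 32 + 30 + 5 = 145; the blank must be 125 − 145 = -20.
Row 8 has 2 + 53 + 23 − 25 − 20 + 21 + 22 = 76; the blank must be 125 − 76 = 49.
Row 1 has 3 + 25 + 34 + 4 + 6 + 12 + 29 = 113; the blank must be 125 − 113 = 12.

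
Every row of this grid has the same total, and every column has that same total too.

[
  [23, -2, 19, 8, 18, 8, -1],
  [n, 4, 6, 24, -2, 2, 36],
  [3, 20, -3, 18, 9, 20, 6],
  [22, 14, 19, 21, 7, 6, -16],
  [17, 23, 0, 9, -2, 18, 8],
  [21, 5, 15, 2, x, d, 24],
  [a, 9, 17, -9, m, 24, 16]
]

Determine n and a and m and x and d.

n = 3, a = -16, m = 32, x = 11, d = -5

Rows 1 and 3 both sum to 73, so that's the common total.
Column 6: 8 + 2 + 20 + 6 + 18 + 24 = 78, so its missing entry is 73 − 78 = -5.
Row 6: 21 + 5 + 15 + 2 − 5 + 24 = 62, so its missing entry is 73 − 62 = 11.
Column 5: 18 − 2 + 9 + 7 − 2 + 11 = 41, so its missing entry is 73 − 41 = 32.
Row 7: 9 + 17 − 9 + 32 + 24 + 16 = 89, so its missing entry is 73 − 89 = -16.
Row 2: 4 + 6 + 24 − 2 + 2 + 36 = 70, so its missing entry is 73 − 70 = 3.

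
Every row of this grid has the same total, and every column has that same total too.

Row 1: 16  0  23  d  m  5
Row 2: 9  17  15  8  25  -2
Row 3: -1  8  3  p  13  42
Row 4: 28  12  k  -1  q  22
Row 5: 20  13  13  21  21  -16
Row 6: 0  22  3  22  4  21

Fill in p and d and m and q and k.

Rows 2 and 5 both sum to 72, so that's the common total.
The known cells in row 3 total 65, leaving 72 − 65 = 7 for the blank.
The known cells in column 4 total 57, leaving 72 − 57 = 15 for the blank.
The known cells in row 1 total 59, leaving 72 − 59 = 13 for the blank.
The known cells in column 5 total 76, leaving 72 − 76 = -4 for the blank.
The known cells in row 4 total 57, leaving 72 − 57 = 15 for the blank.

p = 7, d = 15, m = 13, q = -4, k = 15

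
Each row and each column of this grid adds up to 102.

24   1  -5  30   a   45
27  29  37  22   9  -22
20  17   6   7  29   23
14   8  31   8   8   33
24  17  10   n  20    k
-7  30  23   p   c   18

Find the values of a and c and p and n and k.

Row 1: 24 + 1 − 5 + 30 + 45 = 95, so its missing entry is 102 − 95 = 7.
Column 5: 7 + 9 + 29 + 8 + 20 = 73, so its missing entry is 102 − 73 = 29.
Column 6: 45 − 22 + 23 + 33 + 18 = 97, so its missing entry is 102 − 97 = 5.
Row 5: 24 + 17 + 10 + 20 + 5 = 76, so its missing entry is 102 − 76 = 26.
Row 6: -7 + 30 + 23 + 29 + 18 = 93, so its missing entry is 102 − 93 = 9.

a = 7, c = 29, p = 9, n = 26, k = 5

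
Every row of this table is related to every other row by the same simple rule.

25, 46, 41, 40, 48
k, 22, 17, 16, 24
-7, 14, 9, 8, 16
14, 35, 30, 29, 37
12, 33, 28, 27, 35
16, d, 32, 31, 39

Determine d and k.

The difference between any two rows is the same in every column — this is an addition table with the headers hidden.
Row 6 minus row 1 is 31 − 40 = -9, so its entry in column 2 is 46 + (-9) = 37.
Row 2 minus row 1 is 16 − 40 = -24, so its entry in column 1 is 25 + (-24) = 1.

d = 37, k = 1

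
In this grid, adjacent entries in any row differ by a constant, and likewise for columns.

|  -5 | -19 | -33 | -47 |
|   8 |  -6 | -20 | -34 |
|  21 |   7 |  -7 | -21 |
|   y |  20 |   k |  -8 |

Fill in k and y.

Along each row the entries change by -14 per step; down each column they change by 13.
Row 4: from 20 at column 2, stepping by -14 to column 3 gives 6.
Row 4: from 20 at column 2, stepping by -14 to column 1 gives 34.

k = 6, y = 34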